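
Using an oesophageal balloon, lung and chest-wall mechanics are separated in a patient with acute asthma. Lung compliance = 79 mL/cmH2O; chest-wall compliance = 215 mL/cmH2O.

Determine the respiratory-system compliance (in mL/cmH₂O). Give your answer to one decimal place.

Lung and chest wall are elastances in series: 1/Crs = 1/CL + 1/Ccw.
1/Crs = 1/79 + 1/215 = 0.01731.
Crs = 57.77 mL/cmH2O.

57.8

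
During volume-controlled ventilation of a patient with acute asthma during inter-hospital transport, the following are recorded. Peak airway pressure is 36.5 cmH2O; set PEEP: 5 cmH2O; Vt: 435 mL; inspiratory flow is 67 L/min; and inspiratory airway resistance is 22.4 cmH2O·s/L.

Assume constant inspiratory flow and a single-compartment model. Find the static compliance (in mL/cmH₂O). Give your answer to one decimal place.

67.1

Flow: 67 L/min ÷ 60 = 1.1167 L/s.
Equation of motion (constant flow): PIP = Vt/C + R·V̇ + PEEP.
Vt/C = PIP − R·V̇ − PEEP = 36.5 − 22.4×1.1167 − 5 = 36.5 − 25.014 − 5 = 6.486 cmH2O.
C = Vt / 6.486 = 435 / 6.486 = 67.068 mL/cmH2O.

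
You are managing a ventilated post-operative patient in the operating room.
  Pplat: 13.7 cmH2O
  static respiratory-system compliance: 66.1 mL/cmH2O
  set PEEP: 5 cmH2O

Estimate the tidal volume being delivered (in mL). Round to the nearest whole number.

Vt = Cstat × (Pplat − PEEP) = 66.1 × (13.7 − 5) = 66.1 × 8.7 = 575.07 mL.

575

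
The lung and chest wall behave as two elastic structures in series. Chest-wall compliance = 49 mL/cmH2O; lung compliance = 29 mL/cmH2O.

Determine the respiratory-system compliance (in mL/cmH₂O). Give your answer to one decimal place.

18.2

Lung and chest wall are elastances in series: 1/Crs = 1/CL + 1/Ccw.
1/Crs = 1/29 + 1/49 = 0.05489.
Crs = 18.218 mL/cmH2O.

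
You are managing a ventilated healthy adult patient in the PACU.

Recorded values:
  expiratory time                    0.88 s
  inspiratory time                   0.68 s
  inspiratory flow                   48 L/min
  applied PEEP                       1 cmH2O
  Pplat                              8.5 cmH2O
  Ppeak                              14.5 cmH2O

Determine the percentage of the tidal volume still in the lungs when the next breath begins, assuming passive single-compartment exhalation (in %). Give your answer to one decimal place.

Flow: 48 L/min ÷ 60 = 0.8 L/s.
Vt = flow × Ti = 0.8 L/s × 0.68 s × 1000 mL/L = 544.0 mL.
R = (PIP − Pplat)/V̇ = (14.5 − 8.5) / 0.8 = 6.0/0.8 = 7.5 cmH2O·s/L.
C = Vt/(Pplat − PEEP) = 544.0 / (8.5 − 1) = 544.0/7.5 = 72.533 mL/cmH2O.
τ = R × C = 7.5 × 0.07253 L/cmH2O = 0.544 s.
Fraction remaining at end-expiration = e^(−Te/τ) = e^(−0.88/0.544) = 0.1984 → 19.84%.

19.8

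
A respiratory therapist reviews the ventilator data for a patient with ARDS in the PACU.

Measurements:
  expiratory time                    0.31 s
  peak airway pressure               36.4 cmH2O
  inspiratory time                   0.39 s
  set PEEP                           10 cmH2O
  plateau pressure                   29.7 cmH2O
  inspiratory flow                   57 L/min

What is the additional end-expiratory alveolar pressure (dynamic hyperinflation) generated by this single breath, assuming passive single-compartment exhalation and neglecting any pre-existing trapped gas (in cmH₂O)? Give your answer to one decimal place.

1.9

Flow: 57 L/min ÷ 60 = 0.95 L/s.
Vt = flow × Ti = 0.95 L/s × 0.39 s × 1000 mL/L = 370.5 mL.
R = (PIP − Pplat)/V̇ = (36.4 − 29.7) / 0.95 = 6.7/0.95 = 7.053 cmH2O·s/L.
C = Vt/(Pplat − PEEP) = 370.5 / (29.7 − 10) = 370.5/19.7 = 18.807 mL/cmH2O.
τ = R × C = 7.053 × 0.01881 L/cmH2O = 0.1327 s.
Fraction remaining = e^(−Te/τ) = e^(−0.31/0.1327) = 0.0967; trapped volume = 370.5 × 0.0967 = 35.827 mL.
Additional alveolar pressure from trapping ≈ V_trapped / C = 35.827 / 18.807 = 1.905 cmH2O.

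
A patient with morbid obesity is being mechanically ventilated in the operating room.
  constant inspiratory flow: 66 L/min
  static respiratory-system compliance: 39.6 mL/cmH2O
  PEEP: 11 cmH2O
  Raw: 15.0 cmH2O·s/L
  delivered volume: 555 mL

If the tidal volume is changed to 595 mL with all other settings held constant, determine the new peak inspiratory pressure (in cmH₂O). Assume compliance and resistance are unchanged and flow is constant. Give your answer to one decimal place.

42.5

Flow: 66 L/min ÷ 60 = 1.1 L/s.
PIP = Vt/C + R·V̇ + PEEP (constant-flow equation of motion).
Only the elastic term changes: ΔPIP = ΔVt / C = (595 − 555) / 39.6 = 1.01 cmH2O.
Original PIP = 555/39.6 + 15.0×1.1 + 11 = 41.515 cmH2O; new PIP = 41.515 + (1.01) = 42.525 cmH2O.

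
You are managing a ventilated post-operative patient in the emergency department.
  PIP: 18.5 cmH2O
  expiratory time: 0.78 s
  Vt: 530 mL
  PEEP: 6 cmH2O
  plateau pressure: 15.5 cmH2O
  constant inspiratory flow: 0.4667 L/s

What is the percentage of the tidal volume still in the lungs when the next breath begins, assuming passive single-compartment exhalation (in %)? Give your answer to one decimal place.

R = (PIP − Pplat)/V̇ = (18.5 − 15.5) / 0.4667 = 3.0/0.4667 = 6.428 cmH2O·s/L.
C = Vt/(Pplat − PEEP) = 530.0 / (15.5 − 6) = 530.0/9.5 = 55.789 mL/cmH2O.
τ = R × C = 6.428 × 0.05579 L/cmH2O = 0.3586 s.
Fraction remaining at end-expiration = e^(−Te/τ) = e^(−0.78/0.3586) = 0.1136 → 11.36%.

11.4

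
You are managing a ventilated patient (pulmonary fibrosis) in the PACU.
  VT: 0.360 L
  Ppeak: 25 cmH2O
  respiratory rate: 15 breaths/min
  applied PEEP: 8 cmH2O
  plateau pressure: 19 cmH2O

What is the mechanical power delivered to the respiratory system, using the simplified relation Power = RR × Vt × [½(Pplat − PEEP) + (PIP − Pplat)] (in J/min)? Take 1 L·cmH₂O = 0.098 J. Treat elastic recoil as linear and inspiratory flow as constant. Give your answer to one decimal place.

6.1

Per-breath work = Vt × [½(Pplat−PEEP) + (PIP−Pplat)] = 0.360 × [0.5×11.0 + 6.0] = 0.360 × 11.5 = 4.14 L·cmH2O.
Power = 15 × 4.14 = 62.1 L·cmH2O/min.
× 0.098 J/(L·cmH2O) → 6.086 J/min.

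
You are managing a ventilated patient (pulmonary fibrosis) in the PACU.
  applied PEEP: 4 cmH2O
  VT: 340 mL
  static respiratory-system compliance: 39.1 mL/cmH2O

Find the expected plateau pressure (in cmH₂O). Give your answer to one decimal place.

12.7

Pplat = PEEP + Vt / Cstat = 4 + 340 / 39.1 = 4 + 8.696 = 12.696 cmH2O.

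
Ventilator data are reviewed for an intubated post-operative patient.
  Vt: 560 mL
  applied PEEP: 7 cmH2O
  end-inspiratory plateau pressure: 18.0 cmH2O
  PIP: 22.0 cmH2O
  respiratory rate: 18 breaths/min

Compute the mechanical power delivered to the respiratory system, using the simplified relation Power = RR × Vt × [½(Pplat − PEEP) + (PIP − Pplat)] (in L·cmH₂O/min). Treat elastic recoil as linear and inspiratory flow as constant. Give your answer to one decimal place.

Per-breath work = Vt × [½(Pplat−PEEP) + (PIP−Pplat)] = 0.560 × [0.5×11.0 + 4.0] = 0.560 × 9.5 = 5.32 L·cmH2O.
Power = 18 × 5.32 = 95.76 L·cmH2O/min.

95.8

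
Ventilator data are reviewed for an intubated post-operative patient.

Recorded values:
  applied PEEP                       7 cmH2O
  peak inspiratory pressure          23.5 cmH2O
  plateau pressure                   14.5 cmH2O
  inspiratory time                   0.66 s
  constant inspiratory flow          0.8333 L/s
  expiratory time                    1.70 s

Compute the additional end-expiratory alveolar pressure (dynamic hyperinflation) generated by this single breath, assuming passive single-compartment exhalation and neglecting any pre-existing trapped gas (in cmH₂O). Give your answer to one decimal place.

Vt = flow × Ti = 0.8333 L/s × 0.66 s × 1000 mL/L = 549.98 mL.
R = (PIP − Pplat)/V̇ = (23.5 − 14.5) / 0.8333 = 9.0/0.8333 = 10.8 cmH2O·s/L.
C = Vt/(Pplat − PEEP) = 549.98 / (14.5 − 7) = 549.98/7.5 = 73.331 mL/cmH2O.
τ = R × C = 10.8 × 0.07333 L/cmH2O = 0.792 s.
Fraction remaining = e^(−Te/τ) = e^(−1.70/0.792) = 0.1169; trapped volume = 549.98 × 0.1169 = 64.293 mL.
Additional alveolar pressure from trapping ≈ V_trapped / C = 64.293 / 73.331 = 0.8768 cmH2O.

0.9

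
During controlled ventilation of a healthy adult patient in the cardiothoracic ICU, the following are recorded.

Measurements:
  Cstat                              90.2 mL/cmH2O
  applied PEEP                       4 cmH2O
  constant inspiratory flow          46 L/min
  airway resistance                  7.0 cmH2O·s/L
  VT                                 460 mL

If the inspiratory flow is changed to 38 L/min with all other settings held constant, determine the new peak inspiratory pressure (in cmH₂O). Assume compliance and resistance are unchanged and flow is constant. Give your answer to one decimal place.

13.5

Flow: 46 L/min ÷ 60 = 0.7667 L/s.
New flow: 38 L/min ÷ 60 = 0.6333 L/s.
PIP = Vt/C + R·V̇ + PEEP (constant-flow equation of motion).
Only the resistive term changes: ΔPIP = R × ΔV̇ = 7.0 × (0.6333 − 0.7667) = 7.0 × -0.1334 = -0.9338 cmH2O.
Original PIP = 460/90.2 + 7.0×0.7667 + 4 = 14.467 cmH2O; new PIP = 14.467 + (-0.9338) = 13.533 cmH2O.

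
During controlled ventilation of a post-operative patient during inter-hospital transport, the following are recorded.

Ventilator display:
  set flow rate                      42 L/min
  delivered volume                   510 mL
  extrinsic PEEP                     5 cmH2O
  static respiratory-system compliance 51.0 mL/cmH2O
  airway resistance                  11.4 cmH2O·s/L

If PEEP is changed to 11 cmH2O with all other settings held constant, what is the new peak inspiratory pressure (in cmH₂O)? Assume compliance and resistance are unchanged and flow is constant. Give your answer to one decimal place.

Flow: 42 L/min ÷ 60 = 0.7 L/s.
PIP = Vt/C + R·V̇ + PEEP (constant-flow equation of motion).
Only the baseline term changes: ΔPIP = ΔPEEP = 11 − 5 = 6.0 cmH2O.
Original PIP = 510/51.0 + 11.4×0.7 + 5 = 22.98 cmH2O; new PIP = 22.98 + (6.0) = 28.98 cmH2O.

29.0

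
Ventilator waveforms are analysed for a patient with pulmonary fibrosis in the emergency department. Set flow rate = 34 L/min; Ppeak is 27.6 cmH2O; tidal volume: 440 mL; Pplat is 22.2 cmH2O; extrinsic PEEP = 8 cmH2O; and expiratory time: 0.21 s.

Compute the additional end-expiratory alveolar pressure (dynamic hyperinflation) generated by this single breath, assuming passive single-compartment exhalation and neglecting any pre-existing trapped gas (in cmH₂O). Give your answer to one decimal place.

Flow: 34 L/min ÷ 60 = 0.5667 L/s.
R = (PIP − Pplat)/V̇ = (27.6 − 22.2) / 0.5667 = 5.4/0.5667 = 9.529 cmH2O·s/L.
C = Vt/(Pplat − PEEP) = 440.0 / (22.2 − 8) = 440.0/14.2 = 30.986 mL/cmH2O.
τ = R × C = 9.529 × 0.03099 L/cmH2O = 0.2953 s.
Fraction remaining = e^(−Te/τ) = e^(−0.21/0.2953) = 0.4911; trapped volume = 440.0 × 0.4911 = 216.08 mL.
Additional alveolar pressure from trapping ≈ V_trapped / C = 216.08 / 30.986 = 6.973 cmH2O.

7.0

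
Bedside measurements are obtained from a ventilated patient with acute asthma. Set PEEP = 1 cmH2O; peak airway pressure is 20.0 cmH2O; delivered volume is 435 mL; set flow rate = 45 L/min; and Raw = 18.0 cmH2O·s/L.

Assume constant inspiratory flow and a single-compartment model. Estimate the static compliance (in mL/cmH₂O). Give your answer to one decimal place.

Flow: 45 L/min ÷ 60 = 0.75 L/s.
Equation of motion (constant flow): PIP = Vt/C + R·V̇ + PEEP.
Vt/C = PIP − R·V̇ − PEEP = 20.0 − 18.0×0.75 − 1 = 20.0 − 13.5 − 1 = 5.5 cmH2O.
C = Vt / 5.5 = 435 / 5.5 = 79.091 mL/cmH2O.

79.1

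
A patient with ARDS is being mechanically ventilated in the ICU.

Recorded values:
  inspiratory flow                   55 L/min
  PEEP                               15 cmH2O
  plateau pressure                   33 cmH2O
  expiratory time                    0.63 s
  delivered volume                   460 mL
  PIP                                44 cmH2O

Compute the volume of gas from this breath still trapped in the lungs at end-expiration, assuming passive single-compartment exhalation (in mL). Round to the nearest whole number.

59

Flow: 55 L/min ÷ 60 = 0.9167 L/s.
R = (PIP − Pplat)/V̇ = (44 − 33) / 0.9167 = 11.0/0.9167 = 12.0 cmH2O·s/L.
C = Vt/(Pplat − PEEP) = 460.0 / (33 − 15) = 460.0/18.0 = 25.556 mL/cmH2O.
τ = R × C = 12.0 × 0.02556 L/cmH2O = 0.3067 s.
Fraction remaining = e^(−Te/τ) = e^(−0.63/0.3067) = 0.1282.
Trapped volume = 460.0 × 0.1282 = 58.972 mL.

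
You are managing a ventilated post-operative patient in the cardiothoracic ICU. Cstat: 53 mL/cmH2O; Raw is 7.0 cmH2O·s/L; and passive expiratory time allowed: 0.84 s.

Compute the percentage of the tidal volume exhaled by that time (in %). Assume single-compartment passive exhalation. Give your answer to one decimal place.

τ = R × C = 7.0 × 53 mL/cmH2O = 7.0 × 0.053 L/cmH2O = 0.371 s.
Passive exhalation: V(t)/V₀ = e^(−t/τ) = e^(−0.84/0.371) = 0.1039.
Fraction exhaled = 1 − 0.1039 = 0.8961 → 89.61%.

89.6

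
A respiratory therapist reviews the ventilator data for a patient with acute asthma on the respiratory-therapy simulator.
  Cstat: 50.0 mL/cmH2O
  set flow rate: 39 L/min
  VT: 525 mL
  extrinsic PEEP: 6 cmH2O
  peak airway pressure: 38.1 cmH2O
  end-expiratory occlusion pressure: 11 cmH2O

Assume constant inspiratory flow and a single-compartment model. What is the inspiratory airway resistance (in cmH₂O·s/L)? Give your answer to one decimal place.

25.5

Flow: 39 L/min ÷ 60 = 0.65 L/s.
Total PEEP = 11 cmH2O (set 6 + intrinsic 5); this is the baseline alveolar pressure.
Equation of motion (constant flow): PIP = Vt/C + R·V̇ + PEEP.
R·V̇ = PIP − Vt/C − PEEP = 38.1 − 525/50.0 − 11 = 38.1 − 10.5 − 11 = 16.6 cmH2O.
R = 16.6 / 0.65 = 25.538 cmH2O·s/L.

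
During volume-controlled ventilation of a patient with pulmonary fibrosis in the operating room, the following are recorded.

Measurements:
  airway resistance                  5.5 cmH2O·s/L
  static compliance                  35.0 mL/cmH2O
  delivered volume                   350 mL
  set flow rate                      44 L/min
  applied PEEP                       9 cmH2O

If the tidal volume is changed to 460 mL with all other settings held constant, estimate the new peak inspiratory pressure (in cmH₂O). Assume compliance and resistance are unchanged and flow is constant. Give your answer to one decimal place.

Flow: 44 L/min ÷ 60 = 0.7333 L/s.
PIP = Vt/C + R·V̇ + PEEP (constant-flow equation of motion).
Only the elastic term changes: ΔPIP = ΔVt / C = (460 − 350) / 35.0 = 3.143 cmH2O.
Original PIP = 350/35.0 + 5.5×0.7333 + 9 = 23.033 cmH2O; new PIP = 23.033 + (3.143) = 26.176 cmH2O.

26.2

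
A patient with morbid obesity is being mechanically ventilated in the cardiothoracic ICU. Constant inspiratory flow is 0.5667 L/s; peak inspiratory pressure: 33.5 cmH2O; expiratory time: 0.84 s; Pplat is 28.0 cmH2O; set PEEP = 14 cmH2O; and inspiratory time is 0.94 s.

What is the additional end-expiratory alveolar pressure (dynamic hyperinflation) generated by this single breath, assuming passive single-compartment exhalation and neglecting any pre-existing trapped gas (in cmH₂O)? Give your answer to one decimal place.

1.4

Vt = flow × Ti = 0.5667 L/s × 0.94 s × 1000 mL/L = 532.7 mL.
R = (PIP − Pplat)/V̇ = (33.5 − 28.0) / 0.5667 = 5.5/0.5667 = 9.705 cmH2O·s/L.
C = Vt/(Pplat − PEEP) = 532.7 / (28.0 − 14) = 532.7/14.0 = 38.05 mL/cmH2O.
τ = R × C = 9.705 × 0.03805 L/cmH2O = 0.3693 s.
Fraction remaining = e^(−Te/τ) = e^(−0.84/0.3693) = 0.1028; trapped volume = 532.7 × 0.1028 = 54.762 mL.
Additional alveolar pressure from trapping ≈ V_trapped / C = 54.762 / 38.05 = 1.439 cmH2O.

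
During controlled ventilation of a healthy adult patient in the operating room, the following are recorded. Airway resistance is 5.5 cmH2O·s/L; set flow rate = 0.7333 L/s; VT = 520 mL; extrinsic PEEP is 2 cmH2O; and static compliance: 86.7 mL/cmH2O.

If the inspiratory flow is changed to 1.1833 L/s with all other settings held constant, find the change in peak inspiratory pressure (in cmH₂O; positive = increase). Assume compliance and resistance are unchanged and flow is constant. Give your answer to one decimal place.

2.5

PIP = Vt/C + R·V̇ + PEEP (constant-flow equation of motion).
Only the resistive term changes: ΔPIP = R × ΔV̇ = 5.5 × (1.1833 − 0.7333) = 5.5 × 0.45 = 2.475 cmH2O.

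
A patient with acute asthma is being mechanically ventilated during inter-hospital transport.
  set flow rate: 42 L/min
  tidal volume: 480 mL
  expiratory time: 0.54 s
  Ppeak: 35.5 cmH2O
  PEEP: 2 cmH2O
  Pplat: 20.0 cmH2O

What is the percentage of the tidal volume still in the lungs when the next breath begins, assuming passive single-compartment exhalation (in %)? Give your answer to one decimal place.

40.1

Flow: 42 L/min ÷ 60 = 0.7 L/s.
R = (PIP − Pplat)/V̇ = (35.5 − 20.0) / 0.7 = 15.5/0.7 = 22.143 cmH2O·s/L.
C = Vt/(Pplat − PEEP) = 480.0 / (20.0 − 2) = 480.0/18.0 = 26.667 mL/cmH2O.
τ = R × C = 22.143 × 0.02667 L/cmH2O = 0.5906 s.
Fraction remaining at end-expiration = e^(−Te/τ) = e^(−0.54/0.5906) = 0.4008 → 40.08%.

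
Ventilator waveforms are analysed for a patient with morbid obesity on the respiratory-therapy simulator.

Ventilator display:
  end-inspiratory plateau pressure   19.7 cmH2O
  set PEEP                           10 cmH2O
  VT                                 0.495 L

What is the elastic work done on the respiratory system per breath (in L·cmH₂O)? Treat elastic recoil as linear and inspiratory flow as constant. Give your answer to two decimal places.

2.40

Elastic work ≈ ½ × (Pplat − PEEP) × Vt = 0.5 × (19.7 − 10) × 0.495 L = 0.5 × 9.7 × 0.495 = 2.401 L·cmH2O.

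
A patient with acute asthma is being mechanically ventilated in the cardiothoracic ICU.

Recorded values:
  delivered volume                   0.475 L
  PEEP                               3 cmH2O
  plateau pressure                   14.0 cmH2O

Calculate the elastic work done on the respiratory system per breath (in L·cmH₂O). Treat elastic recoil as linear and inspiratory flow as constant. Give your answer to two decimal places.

Elastic work ≈ ½ × (Pplat − PEEP) × Vt = 0.5 × (14.0 − 3) × 0.475 L = 0.5 × 11.0 × 0.475 = 2.613 L·cmH2O.

2.61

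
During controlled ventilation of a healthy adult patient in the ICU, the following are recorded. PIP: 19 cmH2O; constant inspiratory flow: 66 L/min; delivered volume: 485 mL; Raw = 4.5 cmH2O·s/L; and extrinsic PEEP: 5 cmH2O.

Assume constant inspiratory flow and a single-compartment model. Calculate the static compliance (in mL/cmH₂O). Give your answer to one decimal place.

Flow: 66 L/min ÷ 60 = 1.1 L/s.
Equation of motion (constant flow): PIP = Vt/C + R·V̇ + PEEP.
Vt/C = PIP − R·V̇ − PEEP = 19 − 4.5×1.1 − 5 = 19 − 4.95 − 5 = 9.05 cmH2O.
C = Vt / 9.05 = 485 / 9.05 = 53.591 mL/cmH2O.

53.6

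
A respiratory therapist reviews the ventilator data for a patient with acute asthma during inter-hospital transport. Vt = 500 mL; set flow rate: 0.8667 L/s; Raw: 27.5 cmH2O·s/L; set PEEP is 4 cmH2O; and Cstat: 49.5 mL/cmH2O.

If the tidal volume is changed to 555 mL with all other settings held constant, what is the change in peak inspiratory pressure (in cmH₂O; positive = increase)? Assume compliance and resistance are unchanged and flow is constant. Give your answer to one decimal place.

1.1

PIP = Vt/C + R·V̇ + PEEP (constant-flow equation of motion).
Only the elastic term changes: ΔPIP = ΔVt / C = (555 − 500) / 49.5 = 1.111 cmH2O.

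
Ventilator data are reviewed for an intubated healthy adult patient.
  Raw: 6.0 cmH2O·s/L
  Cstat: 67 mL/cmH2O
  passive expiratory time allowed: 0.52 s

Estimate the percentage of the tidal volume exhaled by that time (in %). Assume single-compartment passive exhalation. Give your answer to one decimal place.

72.6

τ = R × C = 6.0 × 67 mL/cmH2O = 6.0 × 0.067 L/cmH2O = 0.402 s.
Passive exhalation: V(t)/V₀ = e^(−t/τ) = e^(−0.52/0.402) = 0.2743.
Fraction exhaled = 1 − 0.2743 = 0.7257 → 72.57%.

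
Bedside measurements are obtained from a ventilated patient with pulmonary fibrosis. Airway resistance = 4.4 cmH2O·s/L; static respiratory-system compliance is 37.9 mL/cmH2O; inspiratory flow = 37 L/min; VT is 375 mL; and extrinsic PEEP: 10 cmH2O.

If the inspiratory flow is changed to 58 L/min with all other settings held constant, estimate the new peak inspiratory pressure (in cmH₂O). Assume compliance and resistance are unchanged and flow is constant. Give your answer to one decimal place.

Flow: 37 L/min ÷ 60 = 0.6167 L/s.
New flow: 58 L/min ÷ 60 = 0.9667 L/s.
PIP = Vt/C + R·V̇ + PEEP (constant-flow equation of motion).
Only the resistive term changes: ΔPIP = R × ΔV̇ = 4.4 × (0.9667 − 0.6167) = 4.4 × 0.35 = 1.54 cmH2O.
Original PIP = 375/37.9 + 4.4×0.6167 + 10 = 22.608 cmH2O; new PIP = 22.608 + (1.54) = 24.148 cmH2O.

24.1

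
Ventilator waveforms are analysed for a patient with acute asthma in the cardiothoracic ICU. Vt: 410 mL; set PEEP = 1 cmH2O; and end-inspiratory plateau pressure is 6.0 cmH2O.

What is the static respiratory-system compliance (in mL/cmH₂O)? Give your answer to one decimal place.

82.0

Cstat = Vt / (Pplat − PEEP) = 410 / (6.0 − 1) = 410 / 5.0 = 82.0 mL/cmH2O.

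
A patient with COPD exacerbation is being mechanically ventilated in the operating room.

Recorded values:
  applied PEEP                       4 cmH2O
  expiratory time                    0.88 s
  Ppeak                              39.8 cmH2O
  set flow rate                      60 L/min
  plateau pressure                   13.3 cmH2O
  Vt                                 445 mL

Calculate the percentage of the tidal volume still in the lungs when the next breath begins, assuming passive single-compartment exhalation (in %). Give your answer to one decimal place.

Flow: 60 L/min ÷ 60 = 1 L/s.
R = (PIP − Pplat)/V̇ = (39.8 − 13.3) / 1 = 26.5/1 = 26.5 cmH2O·s/L.
C = Vt/(Pplat − PEEP) = 445.0 / (13.3 − 4) = 445.0/9.3 = 47.849 mL/cmH2O.
τ = R × C = 26.5 × 0.04785 L/cmH2O = 1.268 s.
Fraction remaining at end-expiration = e^(−Te/τ) = e^(−0.88/1.268) = 0.4996 → 49.96%.

50.0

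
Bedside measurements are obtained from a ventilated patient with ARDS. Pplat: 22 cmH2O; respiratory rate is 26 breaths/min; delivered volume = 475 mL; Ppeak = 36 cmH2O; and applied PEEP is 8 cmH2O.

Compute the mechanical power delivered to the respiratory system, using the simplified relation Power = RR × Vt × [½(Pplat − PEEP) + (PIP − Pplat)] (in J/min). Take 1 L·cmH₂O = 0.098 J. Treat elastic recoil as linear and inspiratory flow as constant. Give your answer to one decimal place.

Per-breath work = Vt × [½(Pplat−PEEP) + (PIP−Pplat)] = 0.475 × [0.5×14.0 + 14.0] = 0.475 × 21.0 = 9.975 L·cmH2O.
Power = 26 × 9.975 = 259.35 L·cmH2O/min.
× 0.098 J/(L·cmH2O) → 25.416 J/min.

25.4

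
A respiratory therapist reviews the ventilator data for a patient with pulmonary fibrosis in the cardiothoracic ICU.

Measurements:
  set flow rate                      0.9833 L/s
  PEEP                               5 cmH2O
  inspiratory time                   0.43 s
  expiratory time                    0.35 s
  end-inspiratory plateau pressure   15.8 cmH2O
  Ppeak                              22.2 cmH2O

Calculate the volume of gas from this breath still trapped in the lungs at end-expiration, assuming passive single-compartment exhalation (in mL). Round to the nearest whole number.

107

Vt = flow × Ti = 0.9833 L/s × 0.43 s × 1000 mL/L = 422.82 mL.
R = (PIP − Pplat)/V̇ = (22.2 − 15.8) / 0.9833 = 6.4/0.9833 = 6.509 cmH2O·s/L.
C = Vt/(Pplat − PEEP) = 422.82 / (15.8 − 5) = 422.82/10.8 = 39.15 mL/cmH2O.
τ = R × C = 6.509 × 0.03915 L/cmH2O = 0.2548 s.
Fraction remaining = e^(−Te/τ) = e^(−0.35/0.2548) = 0.2532.
Trapped volume = 422.82 × 0.2532 = 107.06 mL.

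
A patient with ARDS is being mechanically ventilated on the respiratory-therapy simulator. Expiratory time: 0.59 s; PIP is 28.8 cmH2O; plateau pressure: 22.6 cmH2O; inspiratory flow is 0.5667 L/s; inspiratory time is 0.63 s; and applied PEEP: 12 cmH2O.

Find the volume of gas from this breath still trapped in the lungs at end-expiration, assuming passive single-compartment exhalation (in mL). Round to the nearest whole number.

Vt = flow × Ti = 0.5667 L/s × 0.63 s × 1000 mL/L = 357.02 mL.
R = (PIP − Pplat)/V̇ = (28.8 − 22.6) / 0.5667 = 6.2/0.5667 = 10.941 cmH2O·s/L.
C = Vt/(Pplat − PEEP) = 357.02 / (22.6 − 12) = 357.02/10.6 = 33.681 mL/cmH2O.
τ = R × C = 10.941 × 0.03368 L/cmH2O = 0.3685 s.
Fraction remaining = e^(−Te/τ) = e^(−0.59/0.3685) = 0.2017.
Trapped volume = 357.02 × 0.2017 = 72.011 mL.

72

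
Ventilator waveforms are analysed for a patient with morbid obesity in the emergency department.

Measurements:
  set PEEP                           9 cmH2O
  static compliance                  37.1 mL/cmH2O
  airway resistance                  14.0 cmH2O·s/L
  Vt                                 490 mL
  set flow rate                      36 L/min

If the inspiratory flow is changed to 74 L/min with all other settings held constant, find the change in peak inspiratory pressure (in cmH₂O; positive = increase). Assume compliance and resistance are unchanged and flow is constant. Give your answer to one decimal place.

Flow: 36 L/min ÷ 60 = 0.6 L/s.
New flow: 74 L/min ÷ 60 = 1.2333 L/s.
PIP = Vt/C + R·V̇ + PEEP (constant-flow equation of motion).
Only the resistive term changes: ΔPIP = R × ΔV̇ = 14.0 × (1.2333 − 0.6) = 14.0 × 0.6333 = 8.866 cmH2O.

8.9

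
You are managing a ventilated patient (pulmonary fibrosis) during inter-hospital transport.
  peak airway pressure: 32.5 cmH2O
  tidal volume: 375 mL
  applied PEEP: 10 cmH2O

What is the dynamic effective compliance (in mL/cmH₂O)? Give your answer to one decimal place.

16.7

Dynamic compliance = Vt / (PIP − PEEP) = 375 / (32.5 − 10) = 375 / 22.5 = 16.667 mL/cmH2O.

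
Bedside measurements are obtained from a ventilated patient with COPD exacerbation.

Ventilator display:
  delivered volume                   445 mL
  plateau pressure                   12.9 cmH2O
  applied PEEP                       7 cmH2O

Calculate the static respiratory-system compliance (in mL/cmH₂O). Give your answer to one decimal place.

75.4

Cstat = Vt / (Pplat − PEEP) = 445 / (12.9 − 7) = 445 / 5.9 = 75.424 mL/cmH2O.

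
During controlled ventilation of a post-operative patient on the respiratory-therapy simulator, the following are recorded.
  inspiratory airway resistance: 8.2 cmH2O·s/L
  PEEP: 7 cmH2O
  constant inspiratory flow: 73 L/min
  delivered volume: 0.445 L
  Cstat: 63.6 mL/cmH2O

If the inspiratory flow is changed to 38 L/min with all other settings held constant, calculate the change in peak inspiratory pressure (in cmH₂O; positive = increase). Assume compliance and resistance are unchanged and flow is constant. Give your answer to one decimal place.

-4.8

Flow: 73 L/min ÷ 60 = 1.2167 L/s.
New flow: 38 L/min ÷ 60 = 0.6333 L/s.
PIP = Vt/C + R·V̇ + PEEP (constant-flow equation of motion).
Only the resistive term changes: ΔPIP = R × ΔV̇ = 8.2 × (0.6333 − 1.2167) = 8.2 × -0.5834 = -4.784 cmH2O.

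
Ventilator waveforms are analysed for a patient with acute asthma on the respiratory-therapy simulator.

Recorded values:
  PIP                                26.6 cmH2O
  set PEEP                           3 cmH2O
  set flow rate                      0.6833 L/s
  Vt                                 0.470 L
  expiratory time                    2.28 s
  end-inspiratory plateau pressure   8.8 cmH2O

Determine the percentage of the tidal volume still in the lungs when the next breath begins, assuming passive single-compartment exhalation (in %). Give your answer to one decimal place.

34.0

R = (PIP − Pplat)/V̇ = (26.6 − 8.8) / 0.6833 = 17.8/0.6833 = 26.05 cmH2O·s/L.
C = Vt/(Pplat − PEEP) = 470.0 / (8.8 − 3) = 470.0/5.8 = 81.034 mL/cmH2O.
τ = R × C = 26.05 × 0.08103 L/cmH2O = 2.111 s.
Fraction remaining at end-expiration = e^(−Te/τ) = e^(−2.28/2.111) = 0.3396 → 33.96%.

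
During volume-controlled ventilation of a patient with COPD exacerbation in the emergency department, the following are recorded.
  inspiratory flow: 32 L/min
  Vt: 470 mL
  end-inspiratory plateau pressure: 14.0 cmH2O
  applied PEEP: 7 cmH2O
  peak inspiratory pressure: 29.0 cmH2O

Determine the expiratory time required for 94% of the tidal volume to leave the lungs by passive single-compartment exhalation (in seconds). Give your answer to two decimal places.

5.31

Flow: 32 L/min ÷ 60 = 0.5333 L/s.
R = (PIP − Pplat)/V̇ = (29.0 − 14.0) / 0.5333 = 15.0/0.5333 = 28.127 cmH2O·s/L.
C = Vt/(Pplat − PEEP) = 470.0 / (14.0 − 7) = 470.0/7.0 = 67.143 mL/cmH2O.
τ = R × C = 28.127 × 0.06714 L/cmH2O = 1.888 s.
t = −τ·ln(1 − 0.94) = −1.888·ln(0.06) = 5.312 s.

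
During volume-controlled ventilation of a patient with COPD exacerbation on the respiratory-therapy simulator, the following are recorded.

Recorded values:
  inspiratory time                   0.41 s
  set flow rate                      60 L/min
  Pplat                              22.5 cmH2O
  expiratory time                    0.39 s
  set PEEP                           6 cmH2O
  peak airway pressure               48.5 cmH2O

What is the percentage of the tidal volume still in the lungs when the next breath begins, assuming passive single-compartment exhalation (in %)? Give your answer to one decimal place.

Flow: 60 L/min ÷ 60 = 1 L/s.
Vt = flow × Ti = 1 L/s × 0.41 s × 1000 mL/L = 410.0 mL.
R = (PIP − Pplat)/V̇ = (48.5 − 22.5) / 1 = 26.0/1 = 26.0 cmH2O·s/L.
C = Vt/(Pplat − PEEP) = 410.0 / (22.5 − 6) = 410.0/16.5 = 24.848 mL/cmH2O.
τ = R × C = 26.0 × 0.02485 L/cmH2O = 0.6461 s.
Fraction remaining at end-expiration = e^(−Te/τ) = e^(−0.39/0.6461) = 0.5468 → 54.68%.

54.7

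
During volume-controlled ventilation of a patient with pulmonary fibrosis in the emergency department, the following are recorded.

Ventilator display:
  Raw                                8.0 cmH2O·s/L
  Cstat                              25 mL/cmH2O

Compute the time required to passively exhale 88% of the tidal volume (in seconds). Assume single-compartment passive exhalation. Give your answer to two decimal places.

τ = R × C = 8.0 × 25 mL/cmH2O = 8.0 × 0.025 L/cmH2O = 0.2 s.
Exhaled fraction f = 1 − e^(−t/τ) → t = −τ·ln(1 − f) = −0.2·ln(0.12) = 0.4241 s.

0.42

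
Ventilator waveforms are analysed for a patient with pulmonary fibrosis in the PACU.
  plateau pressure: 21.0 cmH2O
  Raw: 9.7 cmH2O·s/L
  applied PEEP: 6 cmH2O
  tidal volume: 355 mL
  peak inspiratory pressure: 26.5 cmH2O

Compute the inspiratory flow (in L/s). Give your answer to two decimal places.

flow = (PIP − Pplat) / Raw = 5.5 / 9.7 = 0.567 L/s.

0.57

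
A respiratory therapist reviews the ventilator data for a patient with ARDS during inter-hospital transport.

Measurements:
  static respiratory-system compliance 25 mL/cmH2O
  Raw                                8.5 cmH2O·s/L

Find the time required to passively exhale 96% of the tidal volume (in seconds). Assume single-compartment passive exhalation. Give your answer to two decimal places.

0.68

τ = R × C = 8.5 × 25 mL/cmH2O = 8.5 × 0.025 L/cmH2O = 0.2125 s.
Exhaled fraction f = 1 − e^(−t/τ) → t = −τ·ln(1 − f) = −0.2125·ln(0.04) = 0.684 s.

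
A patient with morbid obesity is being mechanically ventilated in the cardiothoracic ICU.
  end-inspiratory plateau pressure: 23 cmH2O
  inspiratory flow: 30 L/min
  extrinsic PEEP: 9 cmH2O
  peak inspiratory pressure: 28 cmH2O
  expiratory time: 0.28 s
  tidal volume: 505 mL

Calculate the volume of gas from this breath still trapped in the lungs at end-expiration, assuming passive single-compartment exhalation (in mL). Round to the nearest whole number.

Flow: 30 L/min ÷ 60 = 0.5 L/s.
R = (PIP − Pplat)/V̇ = (28 − 23) / 0.5 = 5.0/0.5 = 10.0 cmH2O·s/L.
C = Vt/(Pplat − PEEP) = 505.0 / (23 − 9) = 505.0/14.0 = 36.071 mL/cmH2O.
τ = R × C = 10.0 × 0.03607 L/cmH2O = 0.3607 s.
Fraction remaining = e^(−Te/τ) = e^(−0.28/0.3607) = 0.4601.
Trapped volume = 505.0 × 0.4601 = 232.35 mL.

232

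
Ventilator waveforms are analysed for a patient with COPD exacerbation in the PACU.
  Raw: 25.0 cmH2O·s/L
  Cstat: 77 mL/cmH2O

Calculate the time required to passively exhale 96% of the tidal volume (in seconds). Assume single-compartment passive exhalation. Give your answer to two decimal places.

τ = R × C = 25.0 × 77 mL/cmH2O = 25.0 × 0.077 L/cmH2O = 1.925 s.
Exhaled fraction f = 1 − e^(−t/τ) → t = −τ·ln(1 − f) = −1.925·ln(0.04) = 6.196 s.

6.20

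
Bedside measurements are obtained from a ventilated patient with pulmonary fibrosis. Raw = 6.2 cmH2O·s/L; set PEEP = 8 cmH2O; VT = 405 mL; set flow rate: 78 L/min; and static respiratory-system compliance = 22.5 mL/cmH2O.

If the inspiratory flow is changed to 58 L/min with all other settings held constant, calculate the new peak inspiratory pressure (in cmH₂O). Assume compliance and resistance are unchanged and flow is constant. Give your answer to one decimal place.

32.0

Flow: 78 L/min ÷ 60 = 1.3 L/s.
New flow: 58 L/min ÷ 60 = 0.9667 L/s.
PIP = Vt/C + R·V̇ + PEEP (constant-flow equation of motion).
Only the resistive term changes: ΔPIP = R × ΔV̇ = 6.2 × (0.9667 − 1.3) = 6.2 × -0.3333 = -2.066 cmH2O.
Original PIP = 405/22.5 + 6.2×1.3 + 8 = 34.06 cmH2O; new PIP = 34.06 + (-2.066) = 31.994 cmH2O.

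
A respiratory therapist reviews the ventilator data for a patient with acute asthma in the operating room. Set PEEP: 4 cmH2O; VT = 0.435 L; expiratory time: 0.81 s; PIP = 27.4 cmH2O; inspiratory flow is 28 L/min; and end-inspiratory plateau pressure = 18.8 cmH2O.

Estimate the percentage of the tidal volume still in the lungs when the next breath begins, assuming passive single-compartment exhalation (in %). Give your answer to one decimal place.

Flow: 28 L/min ÷ 60 = 0.4667 L/s.
R = (PIP − Pplat)/V̇ = (27.4 − 18.8) / 0.4667 = 8.6/0.4667 = 18.427 cmH2O·s/L.
C = Vt/(Pplat − PEEP) = 435.0 / (18.8 − 4) = 435.0/14.8 = 29.392 mL/cmH2O.
τ = R × C = 18.427 × 0.02939 L/cmH2O = 0.5416 s.
Fraction remaining at end-expiration = e^(−Te/τ) = e^(−0.81/0.5416) = 0.2241 → 22.41%.

22.4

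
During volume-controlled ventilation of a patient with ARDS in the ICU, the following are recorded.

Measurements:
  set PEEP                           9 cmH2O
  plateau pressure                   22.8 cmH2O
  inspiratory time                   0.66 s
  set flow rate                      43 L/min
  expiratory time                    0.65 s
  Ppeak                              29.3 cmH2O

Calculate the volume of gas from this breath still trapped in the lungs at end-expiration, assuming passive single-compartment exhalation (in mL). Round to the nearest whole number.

Flow: 43 L/min ÷ 60 = 0.7167 L/s.
Vt = flow × Ti = 0.7167 L/s × 0.66 s × 1000 mL/L = 473.02 mL.
R = (PIP − Pplat)/V̇ = (29.3 − 22.8) / 0.7167 = 6.5/0.7167 = 9.069 cmH2O·s/L.
C = Vt/(Pplat − PEEP) = 473.02 / (22.8 − 9) = 473.02/13.8 = 34.277 mL/cmH2O.
τ = R × C = 9.069 × 0.03428 L/cmH2O = 0.3109 s.
Fraction remaining = e^(−Te/τ) = e^(−0.65/0.3109) = 0.1236.
Trapped volume = 473.02 × 0.1236 = 58.465 mL.

58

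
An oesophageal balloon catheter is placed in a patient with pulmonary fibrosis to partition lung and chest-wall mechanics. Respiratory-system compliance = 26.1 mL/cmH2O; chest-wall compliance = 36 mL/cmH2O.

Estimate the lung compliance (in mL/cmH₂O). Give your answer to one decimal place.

1/CL = 1/Crs − 1/Ccw.
1/CL = 1/26.1 − 1/36 = 0.01054.
CL = 94.877 mL/cmH2O.

94.9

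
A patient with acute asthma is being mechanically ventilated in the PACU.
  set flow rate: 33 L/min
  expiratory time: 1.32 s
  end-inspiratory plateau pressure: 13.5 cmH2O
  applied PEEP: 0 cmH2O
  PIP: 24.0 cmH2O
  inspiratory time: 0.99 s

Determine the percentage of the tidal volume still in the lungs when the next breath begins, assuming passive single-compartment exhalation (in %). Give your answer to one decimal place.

Flow: 33 L/min ÷ 60 = 0.55 L/s.
Vt = flow × Ti = 0.55 L/s × 0.99 s × 1000 mL/L = 544.5 mL.
R = (PIP − Pplat)/V̇ = (24.0 − 13.5) / 0.55 = 10.5/0.55 = 19.091 cmH2O·s/L.
C = Vt/(Pplat − PEEP) = 544.5 / (13.5 − 0) = 544.5/13.5 = 40.333 mL/cmH2O.
τ = R × C = 19.091 × 0.04033 L/cmH2O = 0.7699 s.
Fraction remaining at end-expiration = e^(−Te/τ) = e^(−1.32/0.7699) = 0.1801 → 18.01%.

18.0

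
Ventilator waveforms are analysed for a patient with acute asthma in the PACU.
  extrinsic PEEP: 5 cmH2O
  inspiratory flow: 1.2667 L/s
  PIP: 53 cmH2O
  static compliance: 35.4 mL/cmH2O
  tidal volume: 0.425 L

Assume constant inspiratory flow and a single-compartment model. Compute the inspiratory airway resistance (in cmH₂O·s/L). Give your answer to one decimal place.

28.4

Equation of motion (constant flow): PIP = Vt/C + R·V̇ + PEEP.
R·V̇ = PIP − Vt/C − PEEP = 53 − 425/35.4 − 5 = 53 − 12.006 − 5 = 35.994 cmH2O.
R = 35.994 / 1.2667 = 28.416 cmH2O·s/L.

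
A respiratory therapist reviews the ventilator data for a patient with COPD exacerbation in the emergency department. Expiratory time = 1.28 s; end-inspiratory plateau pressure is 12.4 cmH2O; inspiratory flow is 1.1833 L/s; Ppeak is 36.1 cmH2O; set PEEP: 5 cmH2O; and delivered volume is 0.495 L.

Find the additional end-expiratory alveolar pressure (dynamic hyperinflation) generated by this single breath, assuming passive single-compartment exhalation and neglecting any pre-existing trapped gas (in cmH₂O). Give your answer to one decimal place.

R = (PIP − Pplat)/V̇ = (36.1 − 12.4) / 1.1833 = 23.7/1.1833 = 20.029 cmH2O·s/L.
C = Vt/(Pplat − PEEP) = 495.0 / (12.4 − 5) = 495.0/7.4 = 66.892 mL/cmH2O.
τ = R × C = 20.029 × 0.06689 L/cmH2O = 1.34 s.
Fraction remaining = e^(−Te/τ) = e^(−1.28/1.34) = 0.3847; trapped volume = 495.0 × 0.3847 = 190.43 mL.
Additional alveolar pressure from trapping ≈ V_trapped / C = 190.43 / 66.892 = 2.847 cmH2O.

2.8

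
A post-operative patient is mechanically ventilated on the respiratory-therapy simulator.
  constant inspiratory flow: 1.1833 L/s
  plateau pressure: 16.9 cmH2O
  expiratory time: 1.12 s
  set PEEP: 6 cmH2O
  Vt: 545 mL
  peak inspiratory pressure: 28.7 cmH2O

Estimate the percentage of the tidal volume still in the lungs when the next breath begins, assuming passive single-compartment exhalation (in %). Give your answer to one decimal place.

10.6

R = (PIP − Pplat)/V̇ = (28.7 − 16.9) / 1.1833 = 11.8/1.1833 = 9.972 cmH2O·s/L.
C = Vt/(Pplat − PEEP) = 545.0 / (16.9 − 6) = 545.0/10.9 = 50.0 mL/cmH2O.
τ = R × C = 9.972 × 0.05 L/cmH2O = 0.4986 s.
Fraction remaining at end-expiration = e^(−Te/τ) = e^(−1.12/0.4986) = 0.1058 → 10.58%.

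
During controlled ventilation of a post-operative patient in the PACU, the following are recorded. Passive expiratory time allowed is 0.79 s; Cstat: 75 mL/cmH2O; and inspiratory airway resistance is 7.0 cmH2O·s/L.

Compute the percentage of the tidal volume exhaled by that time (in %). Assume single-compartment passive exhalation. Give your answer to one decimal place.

τ = R × C = 7.0 × 75 mL/cmH2O = 7.0 × 0.075 L/cmH2O = 0.525 s.
Passive exhalation: V(t)/V₀ = e^(−t/τ) = e^(−0.79/0.525) = 0.2221.
Fraction exhaled = 1 − 0.2221 = 0.7779 → 77.79%.

77.8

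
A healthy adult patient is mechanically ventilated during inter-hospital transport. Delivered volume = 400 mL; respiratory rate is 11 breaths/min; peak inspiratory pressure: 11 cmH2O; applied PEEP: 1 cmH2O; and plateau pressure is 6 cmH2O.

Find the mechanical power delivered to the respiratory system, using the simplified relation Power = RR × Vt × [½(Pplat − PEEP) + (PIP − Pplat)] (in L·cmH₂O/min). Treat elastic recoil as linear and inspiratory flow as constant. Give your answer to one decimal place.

33.0

Per-breath work = Vt × [½(Pplat−PEEP) + (PIP−Pplat)] = 0.400 × [0.5×5.0 + 5.0] = 0.400 × 7.5 = 3.0 L·cmH2O.
Power = 11 × 3.0 = 33.0 L·cmH2O/min.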